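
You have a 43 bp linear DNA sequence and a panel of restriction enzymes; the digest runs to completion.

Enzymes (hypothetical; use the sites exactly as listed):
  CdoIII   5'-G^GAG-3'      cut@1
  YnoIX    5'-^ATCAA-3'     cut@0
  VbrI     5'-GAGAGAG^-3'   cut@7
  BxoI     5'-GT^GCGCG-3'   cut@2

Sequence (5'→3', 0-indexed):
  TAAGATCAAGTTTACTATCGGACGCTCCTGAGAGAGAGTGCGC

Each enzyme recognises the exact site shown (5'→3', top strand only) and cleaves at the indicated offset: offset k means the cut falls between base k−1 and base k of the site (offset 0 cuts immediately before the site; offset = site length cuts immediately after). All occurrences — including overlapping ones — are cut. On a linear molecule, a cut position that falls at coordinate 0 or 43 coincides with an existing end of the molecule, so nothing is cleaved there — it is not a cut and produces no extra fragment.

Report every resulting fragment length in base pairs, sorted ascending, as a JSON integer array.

[2,4,5,32]

Per-enzyme occurrences:
  CdoIII (GGAG, off=1): no sites
  YnoIX (ATCAA, off=0): starts [4] → cuts [4]
  VbrI (GAGAGAG, off=7): starts [29, 31] → cuts [36, 38]
  BxoI (GTGCGCG, off=2): no sites

Pooled cuts: [4, 36, 38]

Fragment lengths:
  [0,4): 4 bp
  [4,36): 32 bp
  [36,38): 2 bp
  [38,43): 5 bp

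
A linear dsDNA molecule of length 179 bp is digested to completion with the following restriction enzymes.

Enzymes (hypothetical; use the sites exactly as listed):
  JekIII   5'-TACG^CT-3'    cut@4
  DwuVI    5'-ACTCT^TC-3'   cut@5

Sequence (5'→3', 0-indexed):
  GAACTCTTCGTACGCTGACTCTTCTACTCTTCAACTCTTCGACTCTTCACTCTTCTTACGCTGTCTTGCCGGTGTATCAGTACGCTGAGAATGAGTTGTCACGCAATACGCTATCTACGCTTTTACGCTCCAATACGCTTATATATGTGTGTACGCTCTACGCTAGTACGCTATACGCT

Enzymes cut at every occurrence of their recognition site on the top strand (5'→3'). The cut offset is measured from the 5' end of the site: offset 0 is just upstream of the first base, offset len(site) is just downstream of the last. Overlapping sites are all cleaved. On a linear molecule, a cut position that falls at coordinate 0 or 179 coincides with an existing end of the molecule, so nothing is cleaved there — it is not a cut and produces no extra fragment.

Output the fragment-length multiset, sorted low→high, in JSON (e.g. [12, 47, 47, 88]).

Per-enzyme occurrences:
  JekIII (TACGCT, off=4): starts [10, 56, 80, 106, 115, 123, 133, 151, 158, 166, 173] → cuts [14, 60, 84, 110, 119, 127, 137, 155, 162, 170, 177]
  DwuVI (ACTCTTC, off=5): starts [2, 17, 25, 33, 41, 48] → cuts [7, 22, 30, 38, 46, 53]

All cut coordinates (distinct, sorted): [7, 14, 22, 30, 38, 46, 53, 60, 84, 110, 119, 127, 137, 155, 162, 170, 177]

Fragments:
  [0,7): 7 bp
  [7,14): 7 bp
  [14,22): 8 bp
  [22,30): 8 bp
  [30,38): 8 bp
  [38,46): 8 bp
  [46,53): 7 bp
  [53,60): 7 bp
  [60,84): 24 bp
  [84,110): 26 bp
  [110,119): 9 bp
  [119,127): 8 bp
  [127,137): 10 bp
  [137,155): 18 bp
  [155,162): 7 bp
  [162,170): 8 bp
  [170,177): 7 bp
  [177,179): 2 bp

[2,7,7,7,7,7,7,8,8,8,8,8,8,9,10,18,24,26]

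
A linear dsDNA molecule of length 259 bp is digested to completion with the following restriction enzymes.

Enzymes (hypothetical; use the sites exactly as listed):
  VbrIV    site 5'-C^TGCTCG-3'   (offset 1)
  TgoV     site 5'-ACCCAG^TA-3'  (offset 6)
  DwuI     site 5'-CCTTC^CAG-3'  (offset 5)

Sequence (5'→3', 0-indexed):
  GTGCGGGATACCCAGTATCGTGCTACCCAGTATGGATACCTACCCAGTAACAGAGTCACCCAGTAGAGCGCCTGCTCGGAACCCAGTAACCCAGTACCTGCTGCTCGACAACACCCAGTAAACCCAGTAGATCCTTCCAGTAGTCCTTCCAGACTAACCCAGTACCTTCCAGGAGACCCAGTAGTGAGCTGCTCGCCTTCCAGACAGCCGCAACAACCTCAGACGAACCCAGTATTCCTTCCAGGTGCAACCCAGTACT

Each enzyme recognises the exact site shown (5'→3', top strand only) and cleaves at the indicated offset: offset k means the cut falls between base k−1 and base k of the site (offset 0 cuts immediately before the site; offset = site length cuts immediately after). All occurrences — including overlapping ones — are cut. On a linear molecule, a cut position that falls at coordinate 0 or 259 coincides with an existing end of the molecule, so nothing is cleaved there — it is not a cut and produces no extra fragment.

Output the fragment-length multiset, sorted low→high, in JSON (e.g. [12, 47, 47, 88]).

Per-enzyme occurrences:
  VbrIV CTGCTCG/1: at [71, 100, 188] ⇒ [72, 101, 189]
  TgoV ACCCAGTA/6: at [9, 24, 41, 57, 80, 88, 112, 121, 156, 175, 226, 249] ⇒ [15, 30, 47, 63, 86, 94, 118, 127, 162, 181, 232, 255]
  DwuI CCTTCCAG/5: at [132, 144, 164, 195, 236] ⇒ [137, 149, 169, 200, 241]

Pooled cuts: [15, 30, 47, 63, 72, 86, 94, 101, 118, 127, 137, 149, 162, 169, 181, 189, 200, 232, 241, 255]

Fragments:
  [0,15): 15 bp
  [15,30): 15 bp
  [30,47): 17 bp
  [47,63): 16 bp
  [63,72): 9 bp
  [72,86): 14 bp
  [86,94): 8 bp
  [94,101): 7 bp
  [101,118): 17 bp
  [118,127): 9 bp
  [127,137): 10 bp
  [137,149): 12 bp
  [149,162): 13 bp
  [162,169): 7 bp
  [169,181): 12 bp
  [181,189): 8 bp
  [189,200): 11 bp
  [200,232): 32 bp
  [232,241): 9 bp
  [241,255): 14 bp
  [255,259): 4 bp

[4,7,7,8,8,9,9,9,10,11,12,12,13,14,14,15,15,16,17,17,32]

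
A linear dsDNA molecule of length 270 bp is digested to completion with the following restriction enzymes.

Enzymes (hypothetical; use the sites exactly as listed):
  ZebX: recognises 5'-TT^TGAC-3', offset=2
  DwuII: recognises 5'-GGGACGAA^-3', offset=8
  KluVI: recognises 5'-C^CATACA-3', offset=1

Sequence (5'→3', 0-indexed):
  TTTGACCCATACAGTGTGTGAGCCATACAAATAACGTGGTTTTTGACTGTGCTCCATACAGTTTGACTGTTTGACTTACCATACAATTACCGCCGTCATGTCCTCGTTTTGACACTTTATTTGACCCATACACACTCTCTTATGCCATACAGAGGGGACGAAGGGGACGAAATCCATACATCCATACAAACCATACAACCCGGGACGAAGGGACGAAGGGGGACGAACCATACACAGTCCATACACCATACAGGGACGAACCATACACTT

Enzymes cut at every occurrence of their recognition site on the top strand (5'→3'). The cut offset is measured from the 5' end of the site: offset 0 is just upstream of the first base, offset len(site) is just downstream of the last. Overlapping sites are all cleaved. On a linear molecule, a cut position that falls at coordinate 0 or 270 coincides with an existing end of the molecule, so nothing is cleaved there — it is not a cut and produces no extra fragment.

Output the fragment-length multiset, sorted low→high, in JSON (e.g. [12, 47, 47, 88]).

[1,1,2,3,5,5,7,8,8,8,8,9,9,9,9,10,11,11,12,14,16,17,18,19,20,30]

Site scan:
  ZebX (TTTGAC, off=2): starts [0, 41, 61, 69, 107, 119] → cuts [2, 43, 63, 71, 109, 121]
  DwuII (GGGACGAA, off=8): starts [154, 163, 201, 209, 219, 252] → cuts [162, 171, 209, 217, 227, 260]
  KluVI (CCATACA, off=1): starts [6, 22, 53, 78, 125, 144, 173, 181, 190, 227, 238, 245, 260] → cuts [7, 23, 54, 79, 126, 145, 174, 182, 191, 228, 239, 246, 261]

All cut coordinates (distinct, sorted): [2, 7, 23, 43, 54, 63, 71, 79, 109, 121, 126, 145, 162, 171, 174, 182, 191, 209, 217, 227, 228, 239, 246, 260, 261]

Fragments:
  [0,2): 2 bp
  [2,7): 5 bp
  [7,23): 16 bp
  [23,43): 20 bp
  [43,54): 11 bp
  [54,63): 9 bp
  [63,71): 8 bp
  [71,79): 8 bp
  [79,109): 30 bp
  [109,121): 12 bp
  [121,126): 5 bp
  [126,145): 19 bp
  [145,162): 17 bp
  [162,171): 9 bp
  [171,174): 3 bp
  [174,182): 8 bp
  [182,191): 9 bp
  [191,209): 18 bp
  [209,217): 8 bp
  [217,227): 10 bp
  [227,228): 1 bp
  [228,239): 11 bp
  [239,246): 7 bp
  [246,260): 14 bp
  [260,261): 1 bp
  [261,270): 9 bp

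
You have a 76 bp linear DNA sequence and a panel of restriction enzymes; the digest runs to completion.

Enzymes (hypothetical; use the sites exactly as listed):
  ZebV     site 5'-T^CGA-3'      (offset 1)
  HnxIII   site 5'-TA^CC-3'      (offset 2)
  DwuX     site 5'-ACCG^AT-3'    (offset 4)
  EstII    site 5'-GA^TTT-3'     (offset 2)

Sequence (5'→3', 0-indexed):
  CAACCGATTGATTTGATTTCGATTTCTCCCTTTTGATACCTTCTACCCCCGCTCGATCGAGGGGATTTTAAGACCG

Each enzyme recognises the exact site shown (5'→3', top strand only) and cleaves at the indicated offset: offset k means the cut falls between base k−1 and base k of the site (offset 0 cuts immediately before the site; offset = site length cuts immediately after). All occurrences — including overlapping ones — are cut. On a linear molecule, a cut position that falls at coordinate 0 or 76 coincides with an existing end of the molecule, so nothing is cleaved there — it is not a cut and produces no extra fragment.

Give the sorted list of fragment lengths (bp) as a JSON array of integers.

Scan for sites:
  ZebV TCGA/1: at [18, 52, 56] ⇒ [19, 53, 57]
  HnxIII TACC/2: at [36, 43] ⇒ [38, 45]
  DwuX ACCGAT/4: at [2] ⇒ [6]
  EstII GATTT/2: at [9, 14, 20, 63] ⇒ [11, 16, 22, 65]

Pooled cuts: [6, 11, 16, 19, 22, 38, 45, 53, 57, 65]

Fragments:
  [0,6): 6 bp
  [6,11): 5 bp
  [11,16): 5 bp
  [16,19): 3 bp
  [19,22): 3 bp
  [22,38): 16 bp
  [38,45): 7 bp
  [45,53): 8 bp
  [53,57): 4 bp
  [57,65): 8 bp
  [65,76): 11 bp

[3,3,4,5,5,6,7,8,8,11,16]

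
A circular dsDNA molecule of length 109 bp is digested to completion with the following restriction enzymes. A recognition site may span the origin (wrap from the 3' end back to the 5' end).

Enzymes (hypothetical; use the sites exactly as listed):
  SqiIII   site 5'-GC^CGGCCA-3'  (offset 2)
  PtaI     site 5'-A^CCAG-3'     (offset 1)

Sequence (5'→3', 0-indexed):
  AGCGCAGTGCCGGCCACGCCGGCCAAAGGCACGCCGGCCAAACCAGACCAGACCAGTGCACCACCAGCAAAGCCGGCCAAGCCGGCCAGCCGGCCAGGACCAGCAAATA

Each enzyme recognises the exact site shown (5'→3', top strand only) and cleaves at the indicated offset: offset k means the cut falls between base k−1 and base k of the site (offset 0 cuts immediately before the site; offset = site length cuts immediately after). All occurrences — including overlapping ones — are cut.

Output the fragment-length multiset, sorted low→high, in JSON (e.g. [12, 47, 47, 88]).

[5,5,8,8,9,9,9,10,11,15,20]

Site scan:
  SqiIII (GCCGGCCA, off=2): starts [8, 17, 32, 71, 80, 88] → cuts [10, 19, 34, 73, 82, 90]
  PtaI (ACCAG, off=1): starts [41, 46, 51, 62, 98] → cuts [42, 47, 52, 63, 99]

All cut coordinates (distinct, sorted): [10, 19, 34, 42, 47, 52, 63, 73, 82, 90, 99]

Fragment lengths:
  10→19: 9 bp
  19→34: 15 bp
  34→42: 8 bp
  42→47: 5 bp
  47→52: 5 bp
  52→63: 11 bp
  63→73: 10 bp
  73→82: 9 bp
  82→90: 8 bp
  90→99: 9 bp
  99→10 (wrap): 109-99+10 = 20 bp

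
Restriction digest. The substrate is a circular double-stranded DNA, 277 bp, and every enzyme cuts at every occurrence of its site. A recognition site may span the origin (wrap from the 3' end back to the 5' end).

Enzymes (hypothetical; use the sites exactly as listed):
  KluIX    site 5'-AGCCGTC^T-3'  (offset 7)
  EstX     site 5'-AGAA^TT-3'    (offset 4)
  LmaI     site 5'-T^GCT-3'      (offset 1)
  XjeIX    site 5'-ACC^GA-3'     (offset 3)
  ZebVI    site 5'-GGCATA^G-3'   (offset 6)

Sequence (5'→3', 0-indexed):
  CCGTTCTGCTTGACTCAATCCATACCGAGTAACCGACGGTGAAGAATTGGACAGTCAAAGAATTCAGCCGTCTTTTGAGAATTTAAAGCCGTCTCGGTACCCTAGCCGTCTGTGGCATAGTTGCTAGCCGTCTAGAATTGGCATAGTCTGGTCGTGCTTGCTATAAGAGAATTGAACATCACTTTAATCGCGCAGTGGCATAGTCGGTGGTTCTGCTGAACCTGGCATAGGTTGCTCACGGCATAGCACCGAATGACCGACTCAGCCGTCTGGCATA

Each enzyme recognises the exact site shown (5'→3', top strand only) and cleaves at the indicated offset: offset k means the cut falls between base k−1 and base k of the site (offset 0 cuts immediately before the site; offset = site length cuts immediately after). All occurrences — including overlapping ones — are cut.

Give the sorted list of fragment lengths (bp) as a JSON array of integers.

[3,4,4,5,5,8,8,8,9,9,10,10,10,12,12,12,12,12,12,14,15,16,17,19,31]

Site scan:
  KluIX AGCCGTCT/7: at [65, 86, 103, 125, 263] ⇒ [72, 93, 110, 132, 270]
  EstX AGAATT/4: at [42, 58, 77, 133, 167] ⇒ [46, 62, 81, 137, 171]
  LmaI TGCT/1: at [6, 121, 154, 158, 213, 232] ⇒ [7, 122, 155, 159, 214, 233]
  XjeIX ACCGA/3: at [23, 31, 247, 255] ⇒ [26, 34, 250, 258]
  ZebVI GGCATAG/6: at [113, 139, 196, 223, 239] ⇒ [119, 145, 202, 229, 245]

Pooled cuts: [7, 26, 34, 46, 62, 72, 81, 93, 110, 119, 122, 132, 137, 145, 155, 159, 171, 202, 214, 229, 233, 245, 250, 258, 270]

Fragments:
  7→26: 19 bp
  26→34: 8 bp
  34→46: 12 bp
  46→62: 16 bp
  62→72: 10 bp
  72→81: 9 bp
  81→93: 12 bp
  93→110: 17 bp
  110→119: 9 bp
  119→122: 3 bp
  122→132: 10 bp
  132→137: 5 bp
  137→145: 8 bp
  145→155: 10 bp
  155→159: 4 bp
  159→171: 12 bp
  171→202: 31 bp
  202→214: 12 bp
  214→229: 15 bp
  229→233: 4 bp
  233→245: 12 bp
  245→250: 5 bp
  250→258: 8 bp
  258→270: 12 bp
  270→7 (wrap): 277-270+7 = 14 bp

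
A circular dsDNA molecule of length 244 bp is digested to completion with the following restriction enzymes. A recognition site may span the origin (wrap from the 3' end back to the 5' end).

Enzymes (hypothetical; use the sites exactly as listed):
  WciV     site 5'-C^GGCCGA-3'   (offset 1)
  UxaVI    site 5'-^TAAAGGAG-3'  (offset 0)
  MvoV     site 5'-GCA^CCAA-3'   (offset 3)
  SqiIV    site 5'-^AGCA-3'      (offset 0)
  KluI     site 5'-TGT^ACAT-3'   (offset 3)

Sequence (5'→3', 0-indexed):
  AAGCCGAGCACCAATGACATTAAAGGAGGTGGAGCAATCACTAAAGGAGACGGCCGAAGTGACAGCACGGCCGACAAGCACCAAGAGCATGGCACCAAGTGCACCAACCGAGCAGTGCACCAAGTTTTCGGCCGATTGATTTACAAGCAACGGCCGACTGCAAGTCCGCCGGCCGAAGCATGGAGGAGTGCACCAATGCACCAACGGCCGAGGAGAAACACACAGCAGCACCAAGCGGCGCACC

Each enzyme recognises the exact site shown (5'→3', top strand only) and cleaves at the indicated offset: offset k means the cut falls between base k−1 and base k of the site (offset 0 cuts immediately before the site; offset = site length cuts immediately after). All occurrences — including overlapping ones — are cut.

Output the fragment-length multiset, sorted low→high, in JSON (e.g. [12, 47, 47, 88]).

[3,4,4,4,5,5,5,6,6,7,8,8,8,9,9,9,9,10,10,10,12,12,12,16,16,18,19]

Scan for sites:
  WciV (CGGCCGA, off=1): starts [50, 67, 128, 150, 169, 204] → cuts [51, 68, 129, 151, 170, 205]
  UxaVI (TAAAGGAG, off=0): starts [20, 41] → cuts [20, 41]
  MvoV (GCACCAA, off=3): starts [7, 77, 91, 100, 116, 189, 197, 227, 239] → cuts [10, 80, 94, 103, 119, 192, 200, 230, 242]
  SqiIV (AGCA, off=0): starts [6, 32, 63, 76, 85, 110, 145, 176, 223, 226] → cuts [6, 32, 63, 76, 85, 110, 145, 176, 223, 226]
  KluI (TGTACAT, off=3): no sites

Pooled cuts: [6, 10, 20, 32, 41, 51, 63, 68, 76, 80, 85, 94, 103, 110, 119, 129, 145, 151, 170, 176, 192, 200, 205, 223, 226, 230, 242]

Fragments:
  6→10: 4 bp
  10→20: 10 bp
  20→32: 12 bp
  32→41: 9 bp
  41→51: 10 bp
  51→63: 12 bp
  63→68: 5 bp
  68→76: 8 bp
  76→80: 4 bp
  80→85: 5 bp
  85→94: 9 bp
  94→103: 9 bp
  103→110: 7 bp
  110→119: 9 bp
  119→129: 10 bp
  129→145: 16 bp
  145→151: 6 bp
  151→170: 19 bp
  170→176: 6 bp
  176→192: 16 bp
  192→200: 8 bp
  200→205: 5 bp
  205→223: 18 bp
  223→226: 3 bp
  226→230: 4 bp
  230→242: 12 bp
  242→6 (wrap): 244-242+6 = 8 bp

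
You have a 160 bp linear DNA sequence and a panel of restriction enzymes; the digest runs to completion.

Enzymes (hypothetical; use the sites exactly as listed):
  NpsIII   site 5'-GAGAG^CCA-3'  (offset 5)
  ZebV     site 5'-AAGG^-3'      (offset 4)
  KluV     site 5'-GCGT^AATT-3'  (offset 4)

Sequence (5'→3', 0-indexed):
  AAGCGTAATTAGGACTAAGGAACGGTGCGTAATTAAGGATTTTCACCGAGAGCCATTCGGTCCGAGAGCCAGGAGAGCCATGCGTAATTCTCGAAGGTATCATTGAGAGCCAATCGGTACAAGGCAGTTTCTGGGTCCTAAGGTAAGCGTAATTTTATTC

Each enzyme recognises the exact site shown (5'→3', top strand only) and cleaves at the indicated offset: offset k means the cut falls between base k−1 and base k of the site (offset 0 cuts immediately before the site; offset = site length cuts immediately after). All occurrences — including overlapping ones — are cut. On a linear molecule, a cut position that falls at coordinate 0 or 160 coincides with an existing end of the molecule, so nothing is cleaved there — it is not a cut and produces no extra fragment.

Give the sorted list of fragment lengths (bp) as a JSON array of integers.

Site scan:
  NpsIII (GAGAGCCA, off=5): starts [47, 63, 72, 104] → cuts [52, 68, 77, 109]
  ZebV (AAGG, off=4): starts [16, 34, 93, 120, 139] → cuts [20, 38, 97, 124, 143]
  KluV (GCGTAATT, off=4): starts [2, 26, 81, 146] → cuts [6, 30, 85, 150]

Pooled cuts: [6, 20, 30, 38, 52, 68, 77, 85, 97, 109, 124, 143, 150]

Fragment lengths:
  [0,6): 6 bp
  [6,20): 14 bp
  [20,30): 10 bp
  [30,38): 8 bp
  [38,52): 14 bp
  [52,68): 16 bp
  [68,77): 9 bp
  [77,85): 8 bp
  [85,97): 12 bp
  [97,109): 12 bp
  [109,124): 15 bp
  [124,143): 19 bp
  [143,150): 7 bp
  [150,160): 10 bp

[6,7,8,8,9,10,10,12,12,14,14,15,16,19]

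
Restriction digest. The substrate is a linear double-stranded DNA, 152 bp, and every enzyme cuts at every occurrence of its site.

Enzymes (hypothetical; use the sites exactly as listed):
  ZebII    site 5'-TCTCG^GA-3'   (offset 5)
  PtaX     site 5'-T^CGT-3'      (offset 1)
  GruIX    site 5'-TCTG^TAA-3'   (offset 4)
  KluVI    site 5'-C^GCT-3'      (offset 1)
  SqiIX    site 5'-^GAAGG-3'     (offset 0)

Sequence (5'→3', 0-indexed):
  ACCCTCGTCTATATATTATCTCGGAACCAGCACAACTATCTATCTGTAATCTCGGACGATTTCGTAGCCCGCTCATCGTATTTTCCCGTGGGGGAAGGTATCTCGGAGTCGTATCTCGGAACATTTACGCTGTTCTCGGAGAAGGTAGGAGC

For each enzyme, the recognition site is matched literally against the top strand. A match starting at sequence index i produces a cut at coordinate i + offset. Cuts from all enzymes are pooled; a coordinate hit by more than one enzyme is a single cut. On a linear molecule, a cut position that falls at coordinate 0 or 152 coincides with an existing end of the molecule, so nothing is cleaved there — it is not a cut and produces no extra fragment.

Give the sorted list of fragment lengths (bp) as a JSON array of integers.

[2,4,5,6,8,8,8,9,10,10,12,12,17,18,23]

Site scan:
  ZebII (TCTCGGA, off=5): starts [18, 49, 100, 113, 133] → cuts [23, 54, 105, 118, 138]
  PtaX (TCGT, off=1): starts [4, 61, 75, 108] → cuts [5, 62, 76, 109]
  GruIX (TCTGTAA, off=4): starts [42] → cuts [46]
  KluVI (CGCT, off=1): starts [69, 127] → cuts [70, 128]
  SqiIX (GAAGG, off=0): starts [93, 140] → cuts [93, 140]

Pooled cuts: [5, 23, 46, 54, 62, 70, 76, 93, 105, 109, 118, 128, 138, 140]

Fragments:
  [0,5): 5 bp
  [5,23): 18 bp
  [23,46): 23 bp
  [46,54): 8 bp
  [54,62): 8 bp
  [62,70): 8 bp
  [70,76): 6 bp
  [76,93): 17 bp
  [93,105): 12 bp
  [105,109): 4 bp
  [109,118): 9 bp
  [118,128): 10 bp
  [128,138): 10 bp
  [138,140): 2 bp
  [140,152): 12 bp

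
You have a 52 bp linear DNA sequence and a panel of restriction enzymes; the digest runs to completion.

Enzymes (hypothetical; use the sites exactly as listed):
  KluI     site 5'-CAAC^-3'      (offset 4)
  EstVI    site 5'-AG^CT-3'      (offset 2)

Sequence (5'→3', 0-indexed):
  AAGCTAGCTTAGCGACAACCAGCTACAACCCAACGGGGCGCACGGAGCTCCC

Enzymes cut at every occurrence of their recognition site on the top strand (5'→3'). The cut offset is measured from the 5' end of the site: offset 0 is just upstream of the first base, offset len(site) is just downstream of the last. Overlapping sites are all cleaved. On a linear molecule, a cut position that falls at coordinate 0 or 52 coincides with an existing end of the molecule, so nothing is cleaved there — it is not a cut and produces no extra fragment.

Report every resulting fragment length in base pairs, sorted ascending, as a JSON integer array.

[3,3,4,5,5,7,12,13]

Scan for sites:
  KluI CAAC/4: at [15, 25, 30] ⇒ [19, 29, 34]
  EstVI AGCT/2: at [1, 5, 20, 45] ⇒ [3, 7, 22, 47]

Pooled cuts: [3, 7, 19, 22, 29, 34, 47]

Fragments:
  [0,3): 3 bp
  [3,7): 4 bp
  [7,19): 12 bp
  [19,22): 3 bp
  [22,29): 7 bp
  [29,34): 5 bp
  [34,47): 13 bp
  [47,52): 5 bp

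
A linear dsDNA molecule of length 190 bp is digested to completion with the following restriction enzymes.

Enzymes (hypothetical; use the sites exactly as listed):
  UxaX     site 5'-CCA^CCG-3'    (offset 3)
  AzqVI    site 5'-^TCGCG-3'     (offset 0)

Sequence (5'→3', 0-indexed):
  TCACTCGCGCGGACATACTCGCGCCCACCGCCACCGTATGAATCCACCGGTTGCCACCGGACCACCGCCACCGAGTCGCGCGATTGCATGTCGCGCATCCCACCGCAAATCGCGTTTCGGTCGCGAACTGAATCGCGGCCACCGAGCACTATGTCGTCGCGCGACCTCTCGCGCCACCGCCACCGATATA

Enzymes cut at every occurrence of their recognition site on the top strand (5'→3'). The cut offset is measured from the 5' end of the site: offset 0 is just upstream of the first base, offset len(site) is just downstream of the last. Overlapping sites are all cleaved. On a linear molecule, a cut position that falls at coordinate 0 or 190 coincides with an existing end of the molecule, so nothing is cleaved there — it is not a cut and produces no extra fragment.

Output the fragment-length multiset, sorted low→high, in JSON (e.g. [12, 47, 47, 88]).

[4,5,6,6,6,7,8,8,8,9,9,10,11,12,12,12,13,14,15,15]

Per-enzyme occurrences:
  UxaX (CCACCG, off=3): starts [24, 30, 43, 53, 61, 67, 99, 138, 173, 179] → cuts [27, 33, 46, 56, 64, 70, 102, 141, 176, 182]
  AzqVI (TCGCG, off=0): starts [4, 18, 75, 90, 109, 120, 132, 156, 168] → cuts [4, 18, 75, 90, 109, 120, 132, 156, 168]

Pooled cuts: [4, 18, 27, 33, 46, 56, 64, 70, 75, 90, 102, 109, 120, 132, 141, 156, 168, 176, 182]

Fragment lengths:
  [0,4): 4 bp
  [4,18): 14 bp
  [18,27): 9 bp
  [27,33): 6 bp
  [33,46): 13 bp
  [46,56): 10 bp
  [56,64): 8 bp
  [64,70): 6 bp
  [70,75): 5 bp
  [75,90): 15 bp
  [90,102): 12 bp
  [102,109): 7 bp
  [109,120): 11 bp
  [120,132): 12 bp
  [132,141): 9 bp
  [141,156): 15 bp
  [156,168): 12 bp
  [168,176): 8 bp
  [176,182): 6 bp
  [182,190): 8 bp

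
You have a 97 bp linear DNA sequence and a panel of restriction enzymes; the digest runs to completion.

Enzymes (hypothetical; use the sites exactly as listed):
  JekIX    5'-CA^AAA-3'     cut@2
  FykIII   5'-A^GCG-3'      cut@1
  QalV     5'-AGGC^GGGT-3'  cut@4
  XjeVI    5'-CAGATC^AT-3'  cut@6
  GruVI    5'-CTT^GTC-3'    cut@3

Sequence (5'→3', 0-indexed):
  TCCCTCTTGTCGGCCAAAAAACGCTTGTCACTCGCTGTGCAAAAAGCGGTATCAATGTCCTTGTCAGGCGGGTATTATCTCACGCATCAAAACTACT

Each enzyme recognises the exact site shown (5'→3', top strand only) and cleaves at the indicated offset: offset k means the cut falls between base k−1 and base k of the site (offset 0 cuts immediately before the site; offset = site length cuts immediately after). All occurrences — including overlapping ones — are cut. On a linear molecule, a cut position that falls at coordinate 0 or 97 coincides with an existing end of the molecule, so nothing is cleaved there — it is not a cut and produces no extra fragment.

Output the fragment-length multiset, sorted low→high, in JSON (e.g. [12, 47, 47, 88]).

Scan for sites:
  JekIX (CAAAA, off=2): starts [14, 39, 87] → cuts [16, 41, 89]
  FykIII (AGCG, off=1): starts [44] → cuts [45]
  QalV (AGGCGGGT, off=4): starts [65] → cuts [69]
  XjeVI (CAGATCAT, off=6): no sites
  GruVI (CTTGTC, off=3): starts [5, 23, 59] → cuts [8, 26, 62]

Pooled cuts: [8, 16, 26, 41, 45, 62, 69, 89]

Fragments:
  [0,8): 8 bp
  [8,16): 8 bp
  [16,26): 10 bp
  [26,41): 15 bp
  [41,45): 4 bp
  [45,62): 17 bp
  [62,69): 7 bp
  [69,89): 20 bp
  [89,97): 8 bp

[4,7,8,8,8,10,15,17,20]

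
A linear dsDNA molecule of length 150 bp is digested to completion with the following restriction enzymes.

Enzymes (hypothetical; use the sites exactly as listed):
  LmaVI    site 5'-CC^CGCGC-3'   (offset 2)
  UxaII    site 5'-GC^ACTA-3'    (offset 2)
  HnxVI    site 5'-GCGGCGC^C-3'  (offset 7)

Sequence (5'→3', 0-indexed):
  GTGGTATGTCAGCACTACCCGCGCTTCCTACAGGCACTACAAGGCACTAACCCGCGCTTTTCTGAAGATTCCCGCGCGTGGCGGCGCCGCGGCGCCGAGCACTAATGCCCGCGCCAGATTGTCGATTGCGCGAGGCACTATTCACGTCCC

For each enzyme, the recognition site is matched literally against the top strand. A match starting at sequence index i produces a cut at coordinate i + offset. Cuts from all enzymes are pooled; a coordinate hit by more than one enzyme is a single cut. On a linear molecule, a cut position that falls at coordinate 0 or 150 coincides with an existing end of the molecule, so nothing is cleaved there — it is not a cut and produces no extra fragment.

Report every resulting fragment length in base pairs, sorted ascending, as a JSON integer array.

[5,6,7,8,9,10,13,14,15,16,20,27]

Scan for sites:
  LmaVI (CCCGCGC, off=2): starts [17, 50, 70, 107] → cuts [19, 52, 72, 109]
  UxaII (GCACTA, off=2): starts [11, 33, 43, 98, 134] → cuts [13, 35, 45, 100, 136]
  HnxVI (GCGGCGCC, off=7): starts [80, 88] → cuts [87, 95]

All cut coordinates (distinct, sorted): [13, 19, 35, 45, 52, 72, 87, 95, 100, 109, 136]

Fragments:
  [0,13): 13 bp
  [13,19): 6 bp
  [19,35): 16 bp
  [35,45): 10 bp
  [45,52): 7 bp
  [52,72): 20 bp
  [72,87): 15 bp
  [87,95): 8 bp
  [95,100): 5 bp
  [100,109): 9 bp
  [109,136): 27 bp
  [136,150): 14 bp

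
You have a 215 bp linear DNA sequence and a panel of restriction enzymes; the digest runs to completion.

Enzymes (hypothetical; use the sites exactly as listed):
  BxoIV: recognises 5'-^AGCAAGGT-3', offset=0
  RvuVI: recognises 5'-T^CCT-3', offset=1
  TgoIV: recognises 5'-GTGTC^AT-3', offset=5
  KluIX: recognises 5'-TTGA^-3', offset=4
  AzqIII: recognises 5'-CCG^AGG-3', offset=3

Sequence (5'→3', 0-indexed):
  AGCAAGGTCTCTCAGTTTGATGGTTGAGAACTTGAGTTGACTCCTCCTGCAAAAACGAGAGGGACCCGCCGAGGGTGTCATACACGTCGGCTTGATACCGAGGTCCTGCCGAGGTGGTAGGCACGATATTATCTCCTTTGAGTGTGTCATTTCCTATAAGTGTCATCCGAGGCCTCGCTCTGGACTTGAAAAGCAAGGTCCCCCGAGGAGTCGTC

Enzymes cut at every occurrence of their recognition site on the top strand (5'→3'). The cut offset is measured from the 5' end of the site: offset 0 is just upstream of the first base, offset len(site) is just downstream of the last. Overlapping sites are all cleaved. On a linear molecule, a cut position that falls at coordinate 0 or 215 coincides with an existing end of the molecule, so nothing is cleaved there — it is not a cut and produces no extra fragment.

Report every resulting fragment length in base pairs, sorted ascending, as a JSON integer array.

[2,2,3,4,4,5,5,5,7,7,7,7,8,8,10,12,14,16,20,20,23,26]

Scan for sites:
  BxoIV (AGCAAGGT, off=0): starts [0, 191] → cuts [191] (position 0 is a terminus of the linear molecule — no cut)
  RvuVI (TCCT, off=1): starts [41, 44, 103, 133, 151] → cuts [42, 45, 104, 134, 152]
  TgoIV (GTGTCAT, off=5): starts [74, 143, 159] → cuts [79, 148, 164]
  KluIX (TTGA, off=4): starts [16, 23, 31, 36, 91, 137, 185] → cuts [20, 27, 35, 40, 95, 141, 189]
  AzqIII (CCGAGG, off=3): starts [68, 97, 108, 166, 202] → cuts [71, 100, 111, 169, 205]

All cut coordinates (distinct, sorted): [20, 27, 35, 40, 42, 45, 71, 79, 95, 100, 104, 111, 134, 141, 148, 152, 164, 169, 189, 191, 205]

Fragments:
  [0,20): 20 bp
  [20,27): 7 bp
  [27,35): 8 bp
  [35,40): 5 bp
  [40,42): 2 bp
  [42,45): 3 bp
  [45,71): 26 bp
  [71,79): 8 bp
  [79,95): 16 bp
  [95,100): 5 bp
  [100,104): 4 bp
  [104,111): 7 bp
  [111,134): 23 bp
  [134,141): 7 bp
  [141,148): 7 bp
  [148,152): 4 bp
  [152,164): 12 bp
  [164,169): 5 bp
  [169,189): 20 bp
  [189,191): 2 bp
  [191,205): 14 bp
  [205,215): 10 bp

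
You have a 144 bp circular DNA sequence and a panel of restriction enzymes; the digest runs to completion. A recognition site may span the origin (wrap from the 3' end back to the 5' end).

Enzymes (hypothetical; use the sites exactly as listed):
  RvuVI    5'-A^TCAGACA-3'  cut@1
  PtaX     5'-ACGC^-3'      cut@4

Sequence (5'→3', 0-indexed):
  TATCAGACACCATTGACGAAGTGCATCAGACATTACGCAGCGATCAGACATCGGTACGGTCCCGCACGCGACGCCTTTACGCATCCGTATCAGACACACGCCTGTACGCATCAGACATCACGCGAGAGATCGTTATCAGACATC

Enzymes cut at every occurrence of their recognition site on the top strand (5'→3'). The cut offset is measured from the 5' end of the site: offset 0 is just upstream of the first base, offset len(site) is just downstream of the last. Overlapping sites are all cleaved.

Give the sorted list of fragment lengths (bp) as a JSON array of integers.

Site scan:
  RvuVI (ATCAGACA, off=1): starts [1, 24, 42, 88, 109, 134] → cuts [2, 25, 43, 89, 110, 135]
  PtaX (ACGC, off=4): starts [34, 65, 70, 78, 97, 105, 119] → cuts [38, 69, 74, 82, 101, 109, 123]

All cut coordinates (distinct, sorted): [2, 25, 38, 43, 69, 74, 82, 89, 101, 109, 110, 123, 135]

Fragment lengths:
  2→25: 23 bp
  25→38: 13 bp
  38→43: 5 bp
  43→69: 26 bp
  69→74: 5 bp
  74→82: 8 bp
  82→89: 7 bp
  89→101: 12 bp
  101→109: 8 bp
  109→110: 1 bp
  110→123: 13 bp
  123→135: 12 bp
  135→2 (wrap): 144-135+2 = 11 bp

[1,5,5,7,8,8,11,12,12,13,13,23,26]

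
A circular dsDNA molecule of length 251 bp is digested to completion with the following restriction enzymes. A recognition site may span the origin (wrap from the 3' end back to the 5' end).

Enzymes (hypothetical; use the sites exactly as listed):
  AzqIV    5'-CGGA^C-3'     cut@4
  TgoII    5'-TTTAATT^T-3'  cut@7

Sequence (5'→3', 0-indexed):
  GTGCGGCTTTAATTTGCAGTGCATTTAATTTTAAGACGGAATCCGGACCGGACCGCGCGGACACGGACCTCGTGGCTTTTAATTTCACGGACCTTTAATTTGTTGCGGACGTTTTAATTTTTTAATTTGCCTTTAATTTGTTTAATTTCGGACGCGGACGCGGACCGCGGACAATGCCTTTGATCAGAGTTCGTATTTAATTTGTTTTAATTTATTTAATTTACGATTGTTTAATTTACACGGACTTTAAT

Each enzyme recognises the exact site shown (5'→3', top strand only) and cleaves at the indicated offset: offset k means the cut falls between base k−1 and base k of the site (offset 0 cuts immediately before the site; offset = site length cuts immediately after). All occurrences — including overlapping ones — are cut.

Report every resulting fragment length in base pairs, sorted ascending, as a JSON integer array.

Per-enzyme occurrences:
  AzqIV CGGAC/4: at [43, 48, 57, 63, 87, 105, 148, 154, 160, 167, 240] ⇒ [47, 52, 61, 67, 91, 109, 152, 158, 164, 171, 244]
  TgoII TTTAATTT/7: at [7, 23, 77, 93, 112, 120, 131, 140, 195, 205, 214, 229] ⇒ [14, 30, 84, 100, 119, 127, 138, 147, 202, 212, 221, 236]

Pooled cuts: [14, 30, 47, 52, 61, 67, 84, 91, 100, 109, 119, 127, 138, 147, 152, 158, 164, 171, 202, 212, 221, 236, 244]

Fragments:
  14→30: 16 bp
  30→47: 17 bp
  47→52: 5 bp
  52→61: 9 bp
  61→67: 6 bp
  67→84: 17 bp
  84→91: 7 bp
  91→100: 9 bp
  100→109: 9 bp
  109→119: 10 bp
  119→127: 8 bp
  127→138: 11 bp
  138→147: 9 bp
  147→152: 5 bp
  152→158: 6 bp
  158→164: 6 bp
  164→171: 7 bp
  171→202: 31 bp
  202→212: 10 bp
  212→221: 9 bp
  221→236: 15 bp
  236→244: 8 bp
  244→14 (wrap): 251-244+14 = 21 bp

[5,5,6,6,6,7,7,8,8,9,9,9,9,9,10,10,11,15,16,17,17,21,31]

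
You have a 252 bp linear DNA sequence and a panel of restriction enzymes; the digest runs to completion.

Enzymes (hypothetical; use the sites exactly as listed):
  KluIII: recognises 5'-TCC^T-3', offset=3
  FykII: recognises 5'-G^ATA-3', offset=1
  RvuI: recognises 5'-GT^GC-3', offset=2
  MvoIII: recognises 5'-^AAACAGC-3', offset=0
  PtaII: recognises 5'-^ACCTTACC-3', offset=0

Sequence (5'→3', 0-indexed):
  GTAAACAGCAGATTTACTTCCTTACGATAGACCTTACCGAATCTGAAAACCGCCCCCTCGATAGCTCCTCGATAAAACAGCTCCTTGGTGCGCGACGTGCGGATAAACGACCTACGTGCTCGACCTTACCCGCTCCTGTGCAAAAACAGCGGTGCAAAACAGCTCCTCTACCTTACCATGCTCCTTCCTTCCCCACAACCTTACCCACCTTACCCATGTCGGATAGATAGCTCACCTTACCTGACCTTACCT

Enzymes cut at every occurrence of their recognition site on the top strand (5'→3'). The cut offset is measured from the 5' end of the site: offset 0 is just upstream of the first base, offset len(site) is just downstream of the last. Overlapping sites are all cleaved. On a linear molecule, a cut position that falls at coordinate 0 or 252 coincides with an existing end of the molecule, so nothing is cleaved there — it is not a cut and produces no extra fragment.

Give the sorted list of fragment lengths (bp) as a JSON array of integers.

[2,3,3,3,3,3,4,4,4,4,4,5,5,5,7,8,9,9,9,9,10,10,10,10,14,15,15,16,19,30]

Per-enzyme occurrences:
  KluIII (TCCT, off=3): starts [18, 65, 81, 133, 163, 181, 185] → cuts [21, 68, 84, 136, 166, 184, 188]
  FykII (GATA, off=1): starts [25, 59, 70, 101, 221, 225] → cuts [26, 60, 71, 102, 222, 226]
  RvuI (GTGC, off=2): starts [87, 96, 115, 137, 151] → cuts [89, 98, 117, 139, 153]
  MvoIII (AAACAGC, off=0): starts [2, 74, 143, 156] → cuts [2, 74, 143, 156]
  PtaII (ACCTTACC, off=0): starts [30, 122, 169, 197, 206, 233, 243] → cuts [30, 122, 169, 197, 206, 233, 243]

Pooled cuts: [2, 21, 26, 30, 60, 68, 71, 74, 84, 89, 98, 102, 117, 122, 136, 139, 143, 153, 156, 166, 169, 184, 188, 197, 206, 222, 226, 233, 243]

Fragments:
  [0,2): 2 bp
  [2,21): 19 bp
  [21,26): 5 bp
  [26,30): 4 bp
  [30,60): 30 bp
  [60,68): 8 bp
  [68,71): 3 bp
  [71,74): 3 bp
  [74,84): 10 bp
  [84,89): 5 bp
  [89,98): 9 bp
  [98,102): 4 bp
  [102,117): 15 bp
  [117,122): 5 bp
  [122,136): 14 bp
  [136,139): 3 bp
  [139,143): 4 bp
  [143,153): 10 bp
  [153,156): 3 bp
  [156,166): 10 bp
  [166,169): 3 bp
  [169,184): 15 bp
  [184,188): 4 bp
  [188,197): 9 bp
  [197,206): 9 bp
  [206,222): 16 bp
  [222,226): 4 bp
  [226,233): 7 bp
  [233,243): 10 bp
  [243,252): 9 bp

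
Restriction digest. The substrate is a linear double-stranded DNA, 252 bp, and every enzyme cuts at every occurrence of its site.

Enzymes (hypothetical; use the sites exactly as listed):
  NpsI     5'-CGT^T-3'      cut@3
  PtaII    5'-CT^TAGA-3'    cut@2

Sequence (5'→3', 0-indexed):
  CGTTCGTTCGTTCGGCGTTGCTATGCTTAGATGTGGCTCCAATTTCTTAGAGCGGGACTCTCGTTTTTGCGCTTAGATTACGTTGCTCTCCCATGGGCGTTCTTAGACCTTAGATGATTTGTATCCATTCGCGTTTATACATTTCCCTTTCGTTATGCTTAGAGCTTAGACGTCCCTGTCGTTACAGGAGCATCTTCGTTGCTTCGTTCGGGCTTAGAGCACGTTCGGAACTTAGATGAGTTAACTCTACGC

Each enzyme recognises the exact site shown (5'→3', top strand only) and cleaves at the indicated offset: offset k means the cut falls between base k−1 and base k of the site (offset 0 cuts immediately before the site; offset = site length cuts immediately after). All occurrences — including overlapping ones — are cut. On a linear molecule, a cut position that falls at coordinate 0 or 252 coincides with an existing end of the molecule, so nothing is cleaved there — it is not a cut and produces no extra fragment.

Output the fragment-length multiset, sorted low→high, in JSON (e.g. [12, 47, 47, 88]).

Per-enzyme occurrences:
  NpsI CGTT/3: at [0, 4, 8, 15, 61, 80, 97, 131, 150, 179, 196, 204, 221] ⇒ [3, 7, 11, 18, 64, 83, 100, 134, 153, 182, 199, 207, 224]
  PtaII CTTAGA/2: at [25, 45, 71, 101, 108, 157, 164, 212, 230] ⇒ [27, 47, 73, 103, 110, 159, 166, 214, 232]

Pooled cuts: [3, 7, 11, 18, 27, 47, 64, 73, 83, 100, 103, 110, 134, 153, 159, 166, 182, 199, 207, 214, 224, 232]

Fragment lengths:
  [0,3): 3 bp
  [3,7): 4 bp
  [7,11): 4 bp
  [11,18): 7 bp
  [18,27): 9 bp
  [27,47): 20 bp
  [47,64): 17 bp
  [64,73): 9 bp
  [73,83): 10 bp
  [83,100): 17 bp
  [100,103): 3 bp
  [103,110): 7 bp
  [110,134): 24 bp
  [134,153): 19 bp
  [153,159): 6 bp
  [159,166): 7 bp
  [166,182): 16 bp
  [182,199): 17 bp
  [199,207): 8 bp
  [207,214): 7 bp
  [214,224): 10 bp
  [224,232): 8 bp
  [232,252): 20 bp

[3,3,4,4,6,7,7,7,7,8,8,9,9,10,10,16,17,17,17,19,20,20,24]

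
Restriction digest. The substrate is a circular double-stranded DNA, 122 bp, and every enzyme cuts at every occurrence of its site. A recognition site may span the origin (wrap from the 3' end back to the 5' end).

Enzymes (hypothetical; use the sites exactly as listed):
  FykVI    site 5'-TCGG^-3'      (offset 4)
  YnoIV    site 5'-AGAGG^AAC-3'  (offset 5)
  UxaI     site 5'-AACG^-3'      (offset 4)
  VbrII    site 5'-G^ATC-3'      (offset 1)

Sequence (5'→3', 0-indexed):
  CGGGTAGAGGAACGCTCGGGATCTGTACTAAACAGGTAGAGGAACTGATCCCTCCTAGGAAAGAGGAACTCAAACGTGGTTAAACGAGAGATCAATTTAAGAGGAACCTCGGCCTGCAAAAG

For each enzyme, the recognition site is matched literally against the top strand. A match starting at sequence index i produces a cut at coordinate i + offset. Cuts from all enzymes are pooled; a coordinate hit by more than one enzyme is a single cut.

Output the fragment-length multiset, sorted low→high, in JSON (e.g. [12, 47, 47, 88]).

Scan for sites:
  FykVI (TCGG, off=4): starts [15, 108] → cuts [19, 112]
  YnoIV (AGAGGAAC, off=5): starts [5, 37, 61, 99] → cuts [10, 42, 66, 104]
  UxaI (AACG, off=4): starts [10, 72, 82] → cuts [14, 76, 86]
  VbrII (GATC, off=1): starts [19, 46, 89] → cuts [20, 47, 90]

Pooled cuts: [10, 14, 19, 20, 42, 47, 66, 76, 86, 90, 104, 112]

Fragments:
  10→14: 4 bp
  14→19: 5 bp
  19→20: 1 bp
  20→42: 22 bp
  42→47: 5 bp
  47→66: 19 bp
  66→76: 10 bp
  76→86: 10 bp
  86→90: 4 bp
  90→104: 14 bp
  104→112: 8 bp
  112→10 (wrap): 122-112+10 = 20 bp

[1,4,4,5,5,8,10,10,14,19,20,22]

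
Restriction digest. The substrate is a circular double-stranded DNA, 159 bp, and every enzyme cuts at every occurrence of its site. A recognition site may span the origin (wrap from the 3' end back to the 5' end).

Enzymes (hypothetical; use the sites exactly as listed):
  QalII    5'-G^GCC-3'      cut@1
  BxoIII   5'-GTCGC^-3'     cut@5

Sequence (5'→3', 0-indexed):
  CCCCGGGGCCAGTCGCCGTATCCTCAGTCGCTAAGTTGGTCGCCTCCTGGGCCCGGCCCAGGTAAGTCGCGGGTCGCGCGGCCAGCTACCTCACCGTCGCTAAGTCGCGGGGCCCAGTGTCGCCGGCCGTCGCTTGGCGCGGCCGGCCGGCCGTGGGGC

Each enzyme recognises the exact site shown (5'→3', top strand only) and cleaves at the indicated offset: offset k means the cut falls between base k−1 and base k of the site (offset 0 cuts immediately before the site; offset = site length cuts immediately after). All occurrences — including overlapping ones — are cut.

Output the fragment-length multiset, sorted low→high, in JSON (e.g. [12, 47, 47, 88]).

Per-enzyme occurrences:
  QalII (GGCC, off=1): starts [6, 49, 54, 79, 110, 124, 140, 144, 148, 156] → cuts [7, 50, 55, 80, 111, 125, 141, 145, 149, 157]
  BxoIII (GTCGC, off=5): starts [11, 26, 38, 65, 72, 95, 103, 118, 128] → cuts [16, 31, 43, 70, 77, 100, 108, 123, 133]

All cut coordinates (distinct, sorted): [7, 16, 31, 43, 50, 55, 70, 77, 80, 100, 108, 111, 123, 125, 133, 141, 145, 149, 157]

Fragment lengths:
  7→16: 9 bp
  16→31: 15 bp
  31→43: 12 bp
  43→50: 7 bp
  50→55: 5 bp
  55→70: 15 bp
  70→77: 7 bp
  77→80: 3 bp
  80→100: 20 bp
  100→108: 8 bp
  108→111: 3 bp
  111→123: 12 bp
  123→125: 2 bp
  125→133: 8 bp
  133→141: 8 bp
  141→145: 4 bp
  145→149: 4 bp
  149→157: 8 bp
  157→7 (wrap): 159-157+7 = 9 bp

[2,3,3,4,4,5,7,7,8,8,8,8,9,9,12,12,15,15,20]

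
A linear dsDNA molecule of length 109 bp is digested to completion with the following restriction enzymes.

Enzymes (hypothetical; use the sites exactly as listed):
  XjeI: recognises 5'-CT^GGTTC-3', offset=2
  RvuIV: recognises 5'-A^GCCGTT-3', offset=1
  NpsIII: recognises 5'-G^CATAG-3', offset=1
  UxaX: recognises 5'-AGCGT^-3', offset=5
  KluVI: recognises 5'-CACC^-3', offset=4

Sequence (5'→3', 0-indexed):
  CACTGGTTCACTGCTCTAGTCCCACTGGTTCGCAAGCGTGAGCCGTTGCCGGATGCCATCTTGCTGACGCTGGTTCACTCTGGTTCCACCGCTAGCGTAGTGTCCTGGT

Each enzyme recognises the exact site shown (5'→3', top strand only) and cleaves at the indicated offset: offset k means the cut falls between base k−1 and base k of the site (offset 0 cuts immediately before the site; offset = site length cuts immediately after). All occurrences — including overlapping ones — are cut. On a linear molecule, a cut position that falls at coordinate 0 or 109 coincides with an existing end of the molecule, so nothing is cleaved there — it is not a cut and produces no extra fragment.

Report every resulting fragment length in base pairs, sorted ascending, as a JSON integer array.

Per-enzyme occurrences:
  XjeI CTGGTTC/2: at [2, 24, 69, 79] ⇒ [4, 26, 71, 81]
  RvuIV AGCCGTT/1: at [40] ⇒ [41]
  NpsIII (GCATAG, off=1): no sites
  UxaX AGCGT/5: at [34, 93] ⇒ [39, 98]
  KluVI CACC/4: at [86] ⇒ [90]

All cut coordinates (distinct, sorted): [4, 26, 39, 41, 71, 81, 90, 98]

Fragments:
  [0,4): 4 bp
  [4,26): 22 bp
  [26,39): 13 bp
  [39,41): 2 bp
  [41,71): 30 bp
  [71,81): 10 bp
  [81,90): 9 bp
  [90,98): 8 bp
  [98,109): 11 bp

[2,4,8,9,10,11,13,22,30]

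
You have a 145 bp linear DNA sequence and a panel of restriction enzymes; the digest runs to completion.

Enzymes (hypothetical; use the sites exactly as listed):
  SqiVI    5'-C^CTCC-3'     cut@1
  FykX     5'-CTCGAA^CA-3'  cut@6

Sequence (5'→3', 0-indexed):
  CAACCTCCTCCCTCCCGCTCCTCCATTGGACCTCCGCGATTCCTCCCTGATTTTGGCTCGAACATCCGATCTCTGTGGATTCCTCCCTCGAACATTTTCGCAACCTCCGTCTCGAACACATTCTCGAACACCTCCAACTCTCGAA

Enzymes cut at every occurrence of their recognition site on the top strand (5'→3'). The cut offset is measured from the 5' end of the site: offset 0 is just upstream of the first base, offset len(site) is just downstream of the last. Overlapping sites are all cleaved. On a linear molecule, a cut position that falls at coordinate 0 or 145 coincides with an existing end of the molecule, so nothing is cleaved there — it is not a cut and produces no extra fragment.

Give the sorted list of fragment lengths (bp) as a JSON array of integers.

[3,3,4,4,9,10,11,11,12,12,12,14,20,20]

Site scan:
  SqiVI CCTCC/1: at [3, 6, 10, 19, 30, 41, 81, 103, 130] ⇒ [4, 7, 11, 20, 31, 42, 82, 104, 131]
  FykX CTCGAACA/6: at [56, 86, 110, 122] ⇒ [62, 92, 116, 128]

All cut coordinates (distinct, sorted): [4, 7, 11, 20, 31, 42, 62, 82, 92, 104, 116, 128, 131]

Fragment lengths:
  [0,4): 4 bp
  [4,7): 3 bp
  [7,11): 4 bp
  [11,20): 9 bp
  [20,31): 11 bp
  [31,42): 11 bp
  [42,62): 20 bp
  [62,82): 20 bp
  [82,92): 10 bp
  [92,104): 12 bp
  [104,116): 12 bp
  [116,128): 12 bp
  [128,131): 3 bp
  [131,145): 14 bp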